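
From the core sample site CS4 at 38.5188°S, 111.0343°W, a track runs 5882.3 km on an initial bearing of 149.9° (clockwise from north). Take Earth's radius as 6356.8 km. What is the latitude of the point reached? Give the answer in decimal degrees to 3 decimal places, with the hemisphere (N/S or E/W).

δ = d/R = 5882.3/6356.8 = 0.925356 rad
φ₂ = arcsin(sin φ₁ cos δ + cos φ₁ sin δ cos θ)
   = arcsin(-0.62277·0.60155 + 0.78240·0.79883·-0.86515) = -66.25661°
λ₂ = λ₁ + atan2(sin θ sin δ cos φ₁, cos δ − sin φ₁ sin φ₂) = -26.77147°

66.257°S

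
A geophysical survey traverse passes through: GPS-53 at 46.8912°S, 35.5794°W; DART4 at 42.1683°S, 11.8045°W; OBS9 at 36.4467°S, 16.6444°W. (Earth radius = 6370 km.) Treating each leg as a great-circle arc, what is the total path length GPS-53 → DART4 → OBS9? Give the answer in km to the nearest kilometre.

GPS-53→DART4: c = 0.305754 rad, d = 1947.65 km
DART4→OBS9: c = 0.119300 rad, d = 759.94 km
Total = 1947.65 + 759.94 = 2707.59 km

2708 km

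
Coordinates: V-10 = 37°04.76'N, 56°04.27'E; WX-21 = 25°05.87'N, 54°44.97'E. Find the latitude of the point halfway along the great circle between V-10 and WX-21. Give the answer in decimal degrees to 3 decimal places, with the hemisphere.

V-10: φ = +37.07933°, λ = +56.07117°
WX-21: φ = +25.09783°, λ = +54.74950°
Bx = cos φ₂ cos Δλ = 0.905344,  By = cos φ₂ sin Δλ = -0.020888
φₘ = atan2(sin φ₁ + sin φ₂, √((cos φ₁ + Bx)² + By²)) = 31.09026°
λₘ = λ₁ + atan2(By, cos φ₁ + Bx) = 55.36852°

31.090°N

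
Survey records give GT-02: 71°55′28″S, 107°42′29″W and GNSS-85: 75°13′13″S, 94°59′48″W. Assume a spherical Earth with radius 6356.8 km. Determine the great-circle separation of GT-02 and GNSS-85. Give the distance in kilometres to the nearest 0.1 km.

GT-02: φ = -71.92444°, λ = -107.70806°
GNSS-85: φ = -75.22028°, λ = -94.99667°
Δφ = -3.2958°,  Δλ = 12.7114°
a = sin²(Δφ/2) + cos φ₁ cos φ₂ sin²(Δλ/2) = 0.001797
c = 2·arcsin(√a) = 0.084807 rad = 4.8591°
d = R·c = 6356.8 × 0.084807 = 539.1 km

539.1 km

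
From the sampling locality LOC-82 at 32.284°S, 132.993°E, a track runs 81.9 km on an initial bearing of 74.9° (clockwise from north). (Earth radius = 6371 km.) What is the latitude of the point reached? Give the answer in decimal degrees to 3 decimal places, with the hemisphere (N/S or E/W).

32.089°S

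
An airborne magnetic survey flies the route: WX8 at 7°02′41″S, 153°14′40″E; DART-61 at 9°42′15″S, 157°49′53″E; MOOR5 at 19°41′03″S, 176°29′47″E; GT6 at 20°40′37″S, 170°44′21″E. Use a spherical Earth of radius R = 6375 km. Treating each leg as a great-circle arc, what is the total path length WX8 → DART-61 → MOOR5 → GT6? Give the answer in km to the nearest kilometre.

WX8: φ = -7.04472°, λ = +153.24444°
DART-61: φ = -9.70417°, λ = +157.83139°
MOOR5: φ = -19.68417°, λ = +176.49639°
GT6: φ = -20.67694°, λ = +170.73917°
WX8→DART-61: c = 0.091795 rad, d = 585.20 km
DART-61→MOOR5: c = 0.359547 rad, d = 2292.11 km
MOOR5→GT6: c = 0.095886 rad, d = 611.27 km
Total = 585.20 + 2292.11 + 611.27 = 3488.58 km

3489 km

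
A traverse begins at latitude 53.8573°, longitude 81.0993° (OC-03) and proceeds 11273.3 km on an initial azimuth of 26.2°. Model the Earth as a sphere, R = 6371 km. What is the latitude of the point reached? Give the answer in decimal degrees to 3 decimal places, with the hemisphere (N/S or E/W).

δ = d/R = 11273.3/6371 = 1.769471 rad
φ₂ = arcsin(sin φ₁ cos δ + cos φ₁ sin δ cos θ)
   = arcsin(0.80755·-0.19737 + 0.58980·0.98033·0.89726) = 21.06367°
λ₂ = λ₁ + atan2(sin θ sin δ cos φ₁, cos δ − sin φ₁ sin φ₂) = -126.53407°

21.064°N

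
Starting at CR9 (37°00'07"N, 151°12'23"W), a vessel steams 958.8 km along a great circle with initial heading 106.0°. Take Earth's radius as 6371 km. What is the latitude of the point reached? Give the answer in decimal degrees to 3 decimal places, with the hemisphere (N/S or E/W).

34.197°N

CR9: φ = +37.00194°, λ = -151.20639°
δ = d/R = 958.8/6371 = 0.150494 rad
φ₂ = arcsin(sin φ₁ cos δ + cos φ₁ sin δ cos θ)
   = arcsin(0.60184·0.98870 + 0.79862·0.14993·-0.27564) = 34.19675°
λ₂ = λ₁ + atan2(sin θ sin δ cos φ₁, cos δ − sin φ₁ sin φ₂) = -141.17174°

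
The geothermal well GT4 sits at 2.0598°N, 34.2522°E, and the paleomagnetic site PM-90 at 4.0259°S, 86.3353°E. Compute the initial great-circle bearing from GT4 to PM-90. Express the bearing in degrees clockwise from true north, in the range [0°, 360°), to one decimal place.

96.7°

Δλ = 52.0831°
y = sin Δλ · cos φ₂ = 0.786956
x = cos φ₁ sin φ₂ − sin φ₁ cos φ₂ cos Δλ = -0.092195
θ = atan2(y, x) = 96.6820° → 96.6820° (mod 360°)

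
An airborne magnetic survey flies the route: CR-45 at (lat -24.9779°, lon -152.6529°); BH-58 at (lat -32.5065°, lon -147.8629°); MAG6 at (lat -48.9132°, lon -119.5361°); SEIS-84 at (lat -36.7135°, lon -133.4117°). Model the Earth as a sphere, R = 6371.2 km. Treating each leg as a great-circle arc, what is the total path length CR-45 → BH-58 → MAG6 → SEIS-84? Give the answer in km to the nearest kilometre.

5695 km

CR-45→BH-58: c = 0.150410 rad, d = 958.29 km
BH-58→MAG6: c = 0.467020 rad, d = 2975.48 km
MAG6→SEIS-84: c = 0.276403 rad, d = 1761.02 km
Total = 958.29 + 2975.48 + 1761.02 = 5694.79 km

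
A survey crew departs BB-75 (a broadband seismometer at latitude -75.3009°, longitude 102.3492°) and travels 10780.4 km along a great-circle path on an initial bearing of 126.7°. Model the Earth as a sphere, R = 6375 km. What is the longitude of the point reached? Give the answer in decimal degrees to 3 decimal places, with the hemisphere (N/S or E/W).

130.444°W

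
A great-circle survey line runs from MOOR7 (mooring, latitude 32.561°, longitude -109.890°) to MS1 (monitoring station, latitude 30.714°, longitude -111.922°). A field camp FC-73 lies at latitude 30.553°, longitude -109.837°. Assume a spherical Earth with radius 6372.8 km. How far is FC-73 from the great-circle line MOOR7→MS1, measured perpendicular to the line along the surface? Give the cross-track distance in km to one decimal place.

δ₁₃ = central angle MOOR7→FC-73 = 0.035055 rad  (haversine)
θ₁₃ = bearing MOOR7→FC-73 = 178.698°,  θ₁₂ = bearing MOOR7→MS1 = 223.664°
dₓₜ = R·arcsin(sin δ₁₃ · sin(θ₁₃ − θ₁₂)) = 6372.8·arcsin(0.03505·sin(-44.966°)) = -157.858 km
|dₓₜ| = 157.858 km

157.9 km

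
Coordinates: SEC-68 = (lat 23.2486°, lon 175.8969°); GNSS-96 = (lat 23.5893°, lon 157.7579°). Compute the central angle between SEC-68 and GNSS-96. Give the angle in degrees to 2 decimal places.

16.64°

Δφ = 0.3407°,  Δλ = -18.1390°
a = sin²(Δφ/2) + cos φ₁ cos φ₂ sin²(Δλ/2) = 0.020931
c = 2·arcsin(√a) = 0.290373 rad = 16.6371°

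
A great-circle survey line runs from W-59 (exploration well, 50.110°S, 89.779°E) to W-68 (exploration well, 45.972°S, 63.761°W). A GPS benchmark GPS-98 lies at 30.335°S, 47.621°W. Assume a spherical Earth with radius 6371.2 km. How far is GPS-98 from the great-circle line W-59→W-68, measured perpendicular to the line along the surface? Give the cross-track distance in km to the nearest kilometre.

δ₁₃ = central angle W-59→GPS-98 = 1.590719 rad  (haversine)
θ₁₃ = bearing W-59→GPS-98 = 215.755°,  θ₁₂ = bearing W-59→W-68 = 198.261°
dₓₜ = R·arcsin(sin δ₁₃ · sin(θ₁₃ − θ₁₂)) = 6371.2·arcsin(0.99980·sin(17.494°)) = 1944.871 km
|dₓₜ| = 1944.871 km

1945 km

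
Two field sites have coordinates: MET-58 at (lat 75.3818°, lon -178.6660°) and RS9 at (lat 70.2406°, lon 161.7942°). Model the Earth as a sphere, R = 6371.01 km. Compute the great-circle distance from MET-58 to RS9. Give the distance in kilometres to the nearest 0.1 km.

852.4 km

Δφ = -5.1412°,  Δλ = -19.5398°
a = sin²(Δφ/2) + cos φ₁ cos φ₂ sin²(Δλ/2) = 0.004468
c = 2·arcsin(√a) = 0.133792 rad = 7.6657°
d = R·c = 6371.01 × 0.133792 = 852.4 km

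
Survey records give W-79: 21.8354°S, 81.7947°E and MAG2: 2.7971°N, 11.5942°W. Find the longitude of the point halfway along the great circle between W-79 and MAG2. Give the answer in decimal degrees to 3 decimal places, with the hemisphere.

32.876°E

Bx = cos φ₂ cos Δλ = -0.059043,  By = cos φ₂ sin Δλ = -0.997062
φₘ = atan2(sin φ₁ + sin φ₂, √((cos φ₁ + Bx)² + By²)) = -13.72824°
λₘ = λ₁ + atan2(By, cos φ₁ + Bx) = 32.87580°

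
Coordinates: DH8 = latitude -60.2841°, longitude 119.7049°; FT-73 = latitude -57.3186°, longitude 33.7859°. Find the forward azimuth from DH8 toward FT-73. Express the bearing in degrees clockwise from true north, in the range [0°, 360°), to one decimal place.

234.5°

Δλ = -85.9190°
y = sin Δλ · cos φ₂ = -0.538598
x = cos φ₁ sin φ₂ − sin φ₁ cos φ₂ cos Δλ = -0.383849
θ = atan2(y, x) = -125.4768° → 234.5232° (mod 360°)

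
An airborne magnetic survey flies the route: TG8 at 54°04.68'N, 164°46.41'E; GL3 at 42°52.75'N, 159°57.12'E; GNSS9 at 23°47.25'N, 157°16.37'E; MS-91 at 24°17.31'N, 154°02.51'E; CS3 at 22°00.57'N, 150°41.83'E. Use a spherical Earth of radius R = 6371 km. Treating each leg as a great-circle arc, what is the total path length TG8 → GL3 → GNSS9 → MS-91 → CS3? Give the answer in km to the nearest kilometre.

4190 km

TG8: φ = +54.07800°, λ = +164.77350°
GL3: φ = +42.87917°, λ = +159.95200°
GNSS9: φ = +23.78750°, λ = +157.27283°
MS-91: φ = +24.28850°, λ = +154.04183°
CS3: φ = +22.00950°, λ = +150.69717°
TG8→GL3: c = 0.203141 rad, d = 1294.21 km
GL3→GNSS9: c = 0.335446 rad, d = 2137.13 km
GNSS9→MS-91: c = 0.052237 rad, d = 332.80 km
MS-91→CS3: c = 0.066802 rad, d = 425.59 km
Total = 1294.21 + 2137.13 + 332.80 + 425.59 = 4189.73 km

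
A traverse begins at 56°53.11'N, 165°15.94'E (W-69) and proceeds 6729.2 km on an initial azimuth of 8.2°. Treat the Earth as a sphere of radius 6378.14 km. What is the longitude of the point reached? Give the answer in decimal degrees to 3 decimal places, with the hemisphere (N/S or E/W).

30.093°W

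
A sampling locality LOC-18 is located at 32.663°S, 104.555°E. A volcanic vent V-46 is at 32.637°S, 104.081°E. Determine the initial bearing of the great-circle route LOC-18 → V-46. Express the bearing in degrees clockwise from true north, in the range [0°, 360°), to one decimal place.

Δλ = -0.4740°
y = sin Δλ · cos φ₂ = -0.006967
x = cos φ₁ sin φ₂ − sin φ₁ cos φ₂ cos Δλ = 0.000438
θ = atan2(y, x) = -86.4005° → 273.5995° (mod 360°)

273.6°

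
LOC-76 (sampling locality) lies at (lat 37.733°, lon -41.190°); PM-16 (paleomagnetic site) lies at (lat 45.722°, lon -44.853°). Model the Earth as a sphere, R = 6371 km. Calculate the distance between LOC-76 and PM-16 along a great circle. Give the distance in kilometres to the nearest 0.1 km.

938.6 km

Δφ = 7.9890°,  Δλ = -3.6630°
a = sin²(Δφ/2) + cos φ₁ cos φ₂ sin²(Δλ/2) = 0.005417
c = 2·arcsin(√a) = 0.147328 rad = 8.4413°
d = R·c = 6371 × 0.147328 = 938.6 km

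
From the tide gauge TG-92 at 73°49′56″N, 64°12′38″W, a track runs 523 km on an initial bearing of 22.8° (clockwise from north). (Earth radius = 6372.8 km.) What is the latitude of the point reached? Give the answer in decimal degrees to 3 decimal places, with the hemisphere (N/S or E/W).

TG-92: φ = +73.83222°, λ = -64.21056°
δ = d/R = 523/6372.8 = 0.082068 rad
φ₂ = arcsin(sin φ₁ cos δ + cos φ₁ sin δ cos θ)
   = arcsin(0.96045·0.99663 + 0.27845·0.08198·0.92186) = 78.03115°
λ₂ = λ₁ + atan2(sin θ sin δ cos φ₁, cos δ − sin φ₁ sin φ₂) = -55.39921°

78.031°N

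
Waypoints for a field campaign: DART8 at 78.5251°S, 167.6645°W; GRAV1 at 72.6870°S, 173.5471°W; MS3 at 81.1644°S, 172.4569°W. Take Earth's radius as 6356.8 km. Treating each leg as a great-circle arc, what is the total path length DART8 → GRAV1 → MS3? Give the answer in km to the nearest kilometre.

DART8→GRAV1: c = 0.104914 rad, d = 666.92 km
GRAV1→MS3: c = 0.148015 rad, d = 940.90 km
Total = 666.92 + 940.90 = 1607.82 km

1608 km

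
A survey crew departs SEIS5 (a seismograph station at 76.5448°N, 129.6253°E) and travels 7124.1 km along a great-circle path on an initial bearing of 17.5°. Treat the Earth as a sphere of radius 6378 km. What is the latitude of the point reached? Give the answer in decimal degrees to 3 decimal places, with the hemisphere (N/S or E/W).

δ = d/R = 7124.1/6378 = 1.116980 rad
φ₂ = arcsin(sin φ₁ cos δ + cos φ₁ sin δ cos θ)
   = arcsin(0.97255·0.43840 + 0.23268·0.89878·0.95372) = 38.74232°
λ₂ = λ₁ + atan2(sin θ sin δ cos φ₁, cos δ − sin φ₁ sin φ₂) = -70.64883°

38.742°N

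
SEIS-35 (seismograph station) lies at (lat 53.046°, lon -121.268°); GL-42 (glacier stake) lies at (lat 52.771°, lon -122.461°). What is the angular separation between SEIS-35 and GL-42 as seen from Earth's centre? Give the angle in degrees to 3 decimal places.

0.770°

Δφ = -0.2750°,  Δλ = -1.1930°
a = sin²(Δφ/2) + cos φ₁ cos φ₂ sin²(Δλ/2) = 0.000045
c = 2·arcsin(√a) = 0.013443 rad = 0.7702°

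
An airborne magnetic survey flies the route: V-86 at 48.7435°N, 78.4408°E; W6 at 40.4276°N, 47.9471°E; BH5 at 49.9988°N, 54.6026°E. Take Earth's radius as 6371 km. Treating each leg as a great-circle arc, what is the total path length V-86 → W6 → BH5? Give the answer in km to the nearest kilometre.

V-86→W6: c = 0.402576 rad, d = 2564.81 km
W6→BH5: c = 0.185836 rad, d = 1183.96 km
Total = 2564.81 + 1183.96 = 3748.77 km

3749 km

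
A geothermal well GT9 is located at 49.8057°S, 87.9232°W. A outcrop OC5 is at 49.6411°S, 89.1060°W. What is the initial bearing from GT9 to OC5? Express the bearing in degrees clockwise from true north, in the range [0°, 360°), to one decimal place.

Δλ = -1.1828°
y = sin Δλ · cos φ₂ = -0.013367
x = cos φ₁ sin φ₂ − sin φ₁ cos φ₂ cos Δλ = 0.002767
θ = atan2(y, x) = -78.3035° → 281.6965° (mod 360°)

281.7°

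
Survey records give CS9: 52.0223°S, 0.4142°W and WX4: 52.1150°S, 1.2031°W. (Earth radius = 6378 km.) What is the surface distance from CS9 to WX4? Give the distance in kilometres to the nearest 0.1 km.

Δφ = -0.0927°,  Δλ = -0.7889°
a = sin²(Δφ/2) + cos φ₁ cos φ₂ sin²(Δλ/2) = 0.000019
c = 2·arcsin(√a) = 0.008617 rad = 0.4937°
d = R·c = 6378 × 0.008617 = 55.0 km

55.0 km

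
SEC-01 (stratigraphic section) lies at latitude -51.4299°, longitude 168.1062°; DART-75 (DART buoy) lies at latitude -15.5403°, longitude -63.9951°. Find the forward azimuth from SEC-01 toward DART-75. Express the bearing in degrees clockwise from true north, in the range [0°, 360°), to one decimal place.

129.6°

Δλ = 127.8987°
y = sin Δλ · cos φ₂ = 0.760250
x = cos φ₁ sin φ₂ − sin φ₁ cos φ₂ cos Δλ = -0.629743
θ = atan2(y, x) = 129.6362° → 129.6362° (mod 360°)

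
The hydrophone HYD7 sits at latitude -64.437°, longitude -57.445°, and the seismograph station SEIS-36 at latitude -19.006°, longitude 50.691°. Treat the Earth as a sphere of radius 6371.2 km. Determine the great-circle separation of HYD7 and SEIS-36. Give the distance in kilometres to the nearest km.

Δφ = 45.4310°,  Δλ = 108.1360°
a = sin²(Δφ/2) + cos φ₁ cos φ₂ sin²(Δλ/2) = 0.416603
c = 2·arcsin(√a) = 1.403218 rad = 80.3985°
d = R·c = 6371.2 × 1.403218 = 8940.2 km

8940 km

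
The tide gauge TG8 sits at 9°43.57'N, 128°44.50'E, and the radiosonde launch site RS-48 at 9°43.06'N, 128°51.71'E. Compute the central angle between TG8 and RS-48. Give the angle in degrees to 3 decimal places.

TG8: φ = +9.72617°, λ = +128.74167°
RS-48: φ = +9.71767°, λ = +128.86183°
Δφ = -0.0085°,  Δλ = 0.1202°
a = sin²(Δφ/2) + cos φ₁ cos φ₂ sin²(Δλ/2) = 0.000001
c = 2·arcsin(√a) = 0.002073 rad = 0.1187°

0.119°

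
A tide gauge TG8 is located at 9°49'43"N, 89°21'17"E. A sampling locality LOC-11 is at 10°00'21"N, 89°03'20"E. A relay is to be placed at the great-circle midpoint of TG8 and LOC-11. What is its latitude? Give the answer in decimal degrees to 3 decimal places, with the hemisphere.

9.917°N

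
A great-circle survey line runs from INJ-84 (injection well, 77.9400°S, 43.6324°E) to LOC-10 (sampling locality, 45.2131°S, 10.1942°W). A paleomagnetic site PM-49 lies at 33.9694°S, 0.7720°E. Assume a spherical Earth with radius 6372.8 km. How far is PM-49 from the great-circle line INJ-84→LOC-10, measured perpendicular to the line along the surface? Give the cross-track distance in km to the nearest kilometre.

δ₁₃ = central angle INJ-84→PM-49 = 0.831953 rad  (haversine)
θ₁₃ = bearing INJ-84→PM-49 = 310.261°,  θ₁₂ = bearing INJ-84→LOC-10 = 294.431°
dₓₜ = R·arcsin(sin δ₁₃ · sin(θ₁₃ − θ₁₂)) = 6372.8·arcsin(0.73925·sin(15.830°)) = 1293.963 km
|dₓₜ| = 1293.963 km

1294 km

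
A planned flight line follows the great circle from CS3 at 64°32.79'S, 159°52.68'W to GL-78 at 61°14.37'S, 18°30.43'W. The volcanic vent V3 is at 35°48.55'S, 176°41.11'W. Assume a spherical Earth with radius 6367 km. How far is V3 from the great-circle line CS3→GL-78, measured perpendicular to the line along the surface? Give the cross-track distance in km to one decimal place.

CS3: φ = -64.54650°, λ = -159.87800°
GL-78: φ = -61.23950°, λ = -18.50717°
V3: φ = -35.80917°, λ = -176.68517°
δ₁₃ = central angle CS3→V3 = 0.531703 rad  (haversine)
θ₁₃ = bearing CS3→V3 = 332.451°,  θ₁₂ = bearing CS3→GL-78 = 157.246°
dₓₜ = R·arcsin(sin δ₁₃ · sin(θ₁₃ − θ₁₂)) = 6367·arcsin(0.50700·sin(175.205°)) = 269.909 km
|dₓₜ| = 269.909 km

269.9 km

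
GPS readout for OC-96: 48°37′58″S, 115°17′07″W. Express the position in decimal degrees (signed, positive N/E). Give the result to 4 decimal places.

lat: 48.6328° S → -48.6328°
lon: 115.2853° W → -115.2853°

-48.6328°, -115.2853°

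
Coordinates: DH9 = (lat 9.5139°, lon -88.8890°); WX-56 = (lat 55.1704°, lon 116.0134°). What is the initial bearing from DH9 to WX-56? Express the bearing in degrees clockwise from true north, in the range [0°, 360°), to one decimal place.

Δλ = -155.0976°
y = sin Δλ · cos φ₂ = -0.240491
x = cos φ₁ sin φ₂ − sin φ₁ cos φ₂ cos Δλ = 0.895189
θ = atan2(y, x) = -15.0374° → 344.9626° (mod 360°)

345.0°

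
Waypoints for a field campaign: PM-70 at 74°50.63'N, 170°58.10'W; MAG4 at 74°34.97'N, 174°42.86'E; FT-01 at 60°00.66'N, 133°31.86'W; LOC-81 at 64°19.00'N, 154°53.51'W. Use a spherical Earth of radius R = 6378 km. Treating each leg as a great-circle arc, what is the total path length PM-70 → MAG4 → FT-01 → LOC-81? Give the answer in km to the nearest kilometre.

4236 km

PM-70: φ = +74.84383°, λ = -170.96833°
MAG4: φ = +74.58283°, λ = +174.71433°
FT-01: φ = +60.01100°, λ = -133.53100°
LOC-81: φ = +64.31667°, λ = -154.89183°
PM-70→MAG4: c = 0.065878 rad, d = 420.17 km
MAG4→FT-01: c = 0.409775 rad, d = 2613.55 km
FT-01→LOC-81: c = 0.188446 rad, d = 1201.91 km
Total = 420.17 + 2613.55 + 1201.91 = 4235.62 km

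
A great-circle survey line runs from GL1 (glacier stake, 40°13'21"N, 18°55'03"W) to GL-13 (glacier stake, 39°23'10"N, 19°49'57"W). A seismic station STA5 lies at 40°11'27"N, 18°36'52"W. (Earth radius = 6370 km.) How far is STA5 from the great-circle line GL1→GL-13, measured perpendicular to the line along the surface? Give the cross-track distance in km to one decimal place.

21.9 km

GL1: φ = +40.22250°, λ = -18.91750°
GL-13: φ = +39.38611°, λ = -19.83250°
STA5: φ = +40.19083°, λ = -18.61444°
δ₁₃ = central angle GL1→STA5 = 0.004077 rad  (haversine)
θ₁₃ = bearing GL1→STA5 = 97.693°,  θ₁₂ = bearing GL1→GL-13 = 220.339°
dₓₜ = R·arcsin(sin δ₁₃ · sin(θ₁₃ − θ₁₂)) = 6370·arcsin(0.00408·sin(-122.646°)) = -21.869 km
|dₓₜ| = 21.869 km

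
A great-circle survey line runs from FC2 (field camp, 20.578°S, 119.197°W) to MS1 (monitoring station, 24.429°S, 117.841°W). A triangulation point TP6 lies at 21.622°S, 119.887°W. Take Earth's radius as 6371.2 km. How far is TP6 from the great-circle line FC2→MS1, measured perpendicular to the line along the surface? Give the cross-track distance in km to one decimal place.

103.4 km

δ₁₃ = central angle FC2→TP6 = 0.021407 rad  (haversine)
θ₁₃ = bearing FC2→TP6 = 211.535°,  θ₁₂ = bearing FC2→MS1 = 162.236°
dₓₜ = R·arcsin(sin δ₁₃ · sin(θ₁₃ − θ₁₂)) = 6371.2·arcsin(0.02140·sin(49.299°)) = 103.394 km
|dₓₜ| = 103.394 km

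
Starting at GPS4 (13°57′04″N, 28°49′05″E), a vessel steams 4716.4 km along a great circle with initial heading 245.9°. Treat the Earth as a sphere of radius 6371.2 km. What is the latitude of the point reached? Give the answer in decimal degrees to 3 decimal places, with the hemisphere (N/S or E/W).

5.123°S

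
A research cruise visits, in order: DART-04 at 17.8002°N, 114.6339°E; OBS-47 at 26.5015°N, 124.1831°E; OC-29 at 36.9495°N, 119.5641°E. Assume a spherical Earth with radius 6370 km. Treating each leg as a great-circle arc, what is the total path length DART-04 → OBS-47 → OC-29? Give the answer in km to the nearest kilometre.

2619 km

DART-04→OBS-47: c = 0.216368 rad, d = 1378.26 km
OBS-47→OC-29: c = 0.194745 rad, d = 1240.52 km
Total = 1378.26 + 1240.52 = 2618.79 km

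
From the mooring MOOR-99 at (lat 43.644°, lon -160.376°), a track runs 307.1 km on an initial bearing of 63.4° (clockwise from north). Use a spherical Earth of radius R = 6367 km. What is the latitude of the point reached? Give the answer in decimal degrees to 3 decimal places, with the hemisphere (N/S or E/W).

δ = d/R = 307.1/6367 = 0.048233 rad
φ₂ = arcsin(sin φ₁ cos δ + cos φ₁ sin δ cos θ)
   = arcsin(0.69018·0.99884 + 0.72364·0.04821·0.44776) = 44.82915°
λ₂ = λ₁ + atan2(sin θ sin δ cos φ₁, cos δ − sin φ₁ sin φ₂) = -156.89100°

44.829°N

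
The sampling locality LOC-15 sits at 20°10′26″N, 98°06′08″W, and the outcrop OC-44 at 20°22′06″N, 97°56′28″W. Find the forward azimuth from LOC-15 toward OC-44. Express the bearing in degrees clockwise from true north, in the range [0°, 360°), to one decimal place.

37.8°

LOC-15: φ = +20.17389°, λ = -98.10222°
OC-44: φ = +20.36833°, λ = -97.94111°
Δλ = 0.1611°
y = sin Δλ · cos φ₂ = 0.002636
x = cos φ₁ sin φ₂ − sin φ₁ cos φ₂ cos Δλ = 0.003395
θ = atan2(y, x) = 37.8284° → 37.8284° (mod 360°)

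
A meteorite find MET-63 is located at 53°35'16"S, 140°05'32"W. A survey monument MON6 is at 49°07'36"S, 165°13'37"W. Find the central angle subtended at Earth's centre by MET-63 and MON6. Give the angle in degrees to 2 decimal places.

MET-63: φ = -53.58778°, λ = -140.09222°
MON6: φ = -49.12667°, λ = -165.22694°
Δφ = 4.4611°,  Δλ = -25.1347°
a = sin²(Δφ/2) + cos φ₁ cos φ₂ sin²(Δλ/2) = 0.019905
c = 2·arcsin(√a) = 0.283116 rad = 16.2213°

16.22°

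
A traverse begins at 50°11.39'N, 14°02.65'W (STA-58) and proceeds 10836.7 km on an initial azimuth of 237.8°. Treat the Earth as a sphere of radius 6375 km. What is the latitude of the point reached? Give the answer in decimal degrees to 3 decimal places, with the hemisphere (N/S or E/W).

STA-58: φ = +50.18983°, λ = -14.04417°
δ = d/R = 10836.7/6375 = 1.699875 rad
φ₂ = arcsin(sin φ₁ cos δ + cos φ₁ sin δ cos θ)
   = arcsin(0.76817·-0.12872 + 0.64025·0.99168·-0.53288) = -25.92617°
λ₂ = λ₁ + atan2(sin θ sin δ cos φ₁, cos δ − sin φ₁ sin φ₂) = -82.96085°

25.926°S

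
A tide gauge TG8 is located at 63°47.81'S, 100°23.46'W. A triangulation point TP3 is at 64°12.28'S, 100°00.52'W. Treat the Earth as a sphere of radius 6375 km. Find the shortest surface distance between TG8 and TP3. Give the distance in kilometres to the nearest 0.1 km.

49.1 km

TG8: φ = -63.79683°, λ = -100.39100°
TP3: φ = -64.20467°, λ = -100.00867°
Δφ = -0.4078°,  Δλ = 0.3823°
a = sin²(Δφ/2) + cos φ₁ cos φ₂ sin²(Δλ/2) = 0.000015
c = 2·arcsin(√a) = 0.007696 rad = 0.4409°
d = R·c = 6375 × 0.007696 = 49.1 km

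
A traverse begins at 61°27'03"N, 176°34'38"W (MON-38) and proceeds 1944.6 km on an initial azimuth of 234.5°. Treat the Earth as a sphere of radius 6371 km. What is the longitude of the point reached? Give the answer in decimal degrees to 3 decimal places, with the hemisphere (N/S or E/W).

161.540°E

MON-38: φ = +61.45083°, λ = -176.57722°
δ = d/R = 1944.6/6371 = 0.305227 rad
φ₂ = arcsin(sin φ₁ cos δ + cos φ₁ sin δ cos θ)
   = arcsin(0.87841·0.95378 + 0.47791·0.30051·-0.58070) = 48.97361°
λ₂ = λ₁ + atan2(sin θ sin δ cos φ₁, cos δ − sin φ₁ sin φ₂) = 161.53992°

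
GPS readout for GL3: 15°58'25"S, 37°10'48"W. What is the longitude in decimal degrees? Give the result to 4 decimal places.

37.1800°W

37° + 10′/60 + 48″/3600 = 37 + 0.16667 + 0.01333 = 37.1800°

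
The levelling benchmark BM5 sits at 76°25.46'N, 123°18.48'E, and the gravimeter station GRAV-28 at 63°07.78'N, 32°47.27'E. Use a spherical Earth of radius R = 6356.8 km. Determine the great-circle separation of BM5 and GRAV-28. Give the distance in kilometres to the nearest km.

BM5: φ = +76.42433°, λ = +123.30800°
GRAV-28: φ = +63.12967°, λ = +32.78783°
Δφ = -13.2947°,  Δλ = -90.5202°
a = sin²(Δφ/2) + cos φ₁ cos φ₂ sin²(Δλ/2) = 0.066927
c = 2·arcsin(√a) = 0.523358 rad = 29.9862°
d = R·c = 6356.8 × 0.523358 = 3326.9 km

3327 km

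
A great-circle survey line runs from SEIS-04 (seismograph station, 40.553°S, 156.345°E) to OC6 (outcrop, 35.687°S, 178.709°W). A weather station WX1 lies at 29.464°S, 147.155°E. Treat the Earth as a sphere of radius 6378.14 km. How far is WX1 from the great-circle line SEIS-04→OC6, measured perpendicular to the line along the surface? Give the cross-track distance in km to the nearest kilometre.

1274 km

δ₁₃ = central angle SEIS-04→WX1 = 0.233605 rad  (haversine)
θ₁₃ = bearing SEIS-04→WX1 = 323.080°,  θ₁₂ = bearing SEIS-04→OC6 = 84.074°
dₓₜ = R·arcsin(sin δ₁₃ · sin(θ₁₃ − θ₁₂)) = 6378.14·arcsin(0.23149·sin(239.007°)) = -1274.110 km
|dₓₜ| = 1274.110 km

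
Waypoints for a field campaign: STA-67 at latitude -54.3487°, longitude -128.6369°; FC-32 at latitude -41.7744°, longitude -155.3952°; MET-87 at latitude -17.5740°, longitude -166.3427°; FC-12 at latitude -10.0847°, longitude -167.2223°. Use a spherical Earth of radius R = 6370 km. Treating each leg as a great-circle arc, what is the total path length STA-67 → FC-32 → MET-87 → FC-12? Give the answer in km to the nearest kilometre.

6130 km

STA-67→FC-32: c = 0.377831 rad, d = 2406.79 km
FC-32→MET-87: c = 0.452907 rad, d = 2885.02 km
MET-87→FC-12: c = 0.131559 rad, d = 838.03 km
Total = 2406.79 + 2885.02 + 838.03 = 6129.83 km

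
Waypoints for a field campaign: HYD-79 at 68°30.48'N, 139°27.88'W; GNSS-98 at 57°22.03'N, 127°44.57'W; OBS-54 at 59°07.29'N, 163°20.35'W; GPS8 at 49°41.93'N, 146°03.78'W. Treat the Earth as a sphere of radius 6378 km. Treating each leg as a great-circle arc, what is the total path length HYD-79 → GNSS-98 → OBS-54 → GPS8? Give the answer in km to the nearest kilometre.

4965 km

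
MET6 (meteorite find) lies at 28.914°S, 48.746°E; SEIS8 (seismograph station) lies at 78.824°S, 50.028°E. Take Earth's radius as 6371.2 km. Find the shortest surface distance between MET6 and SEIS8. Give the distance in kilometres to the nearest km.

5550 km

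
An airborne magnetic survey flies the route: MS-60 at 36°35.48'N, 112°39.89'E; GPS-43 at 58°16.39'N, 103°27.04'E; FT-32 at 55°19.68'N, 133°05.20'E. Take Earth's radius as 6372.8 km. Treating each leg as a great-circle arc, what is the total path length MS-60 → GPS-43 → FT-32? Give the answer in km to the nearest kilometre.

MS-60: φ = +36.59133°, λ = +112.66483°
GPS-43: φ = +58.27317°, λ = +103.45067°
FT-32: φ = +55.32800°, λ = +133.08667°
MS-60→GPS-43: c = 0.392903 rad, d = 2503.89 km
GPS-43→FT-32: c = 0.285415 rad, d = 1818.89 km
Total = 2503.89 + 1818.89 = 4322.78 km

4323 km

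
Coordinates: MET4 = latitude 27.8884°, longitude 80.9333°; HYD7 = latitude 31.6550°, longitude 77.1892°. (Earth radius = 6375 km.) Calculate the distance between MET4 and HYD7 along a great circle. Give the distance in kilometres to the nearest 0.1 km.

553.4 km

Δφ = 3.7666°,  Δλ = -3.7441°
a = sin²(Δφ/2) + cos φ₁ cos φ₂ sin²(Δλ/2) = 0.001883
c = 2·arcsin(√a) = 0.086813 rad = 4.9740°
d = R·c = 6375 × 0.086813 = 553.4 km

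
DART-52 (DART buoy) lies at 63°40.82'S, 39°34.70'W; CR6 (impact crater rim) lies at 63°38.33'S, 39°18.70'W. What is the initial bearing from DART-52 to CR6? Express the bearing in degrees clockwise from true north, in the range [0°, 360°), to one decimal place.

DART-52: φ = -63.68033°, λ = -39.57833°
CR6: φ = -63.63883°, λ = -39.31167°
Δλ = 0.2667°
y = sin Δλ · cos φ₂ = 0.002067
x = cos φ₁ sin φ₂ − sin φ₁ cos φ₂ cos Δλ = 0.000720
θ = atan2(y, x) = 70.7917° → 70.7917° (mod 360°)

70.8°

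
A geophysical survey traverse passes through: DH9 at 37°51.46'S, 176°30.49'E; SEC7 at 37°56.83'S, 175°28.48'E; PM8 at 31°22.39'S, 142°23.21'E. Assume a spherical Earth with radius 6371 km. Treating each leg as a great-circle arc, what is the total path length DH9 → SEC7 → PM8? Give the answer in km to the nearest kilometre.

3187 km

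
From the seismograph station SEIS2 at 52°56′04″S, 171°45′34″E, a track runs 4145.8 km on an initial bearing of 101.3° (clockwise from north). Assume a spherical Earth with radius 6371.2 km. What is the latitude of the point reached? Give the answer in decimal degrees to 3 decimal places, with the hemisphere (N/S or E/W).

SEIS2: φ = -52.93444°, λ = +171.75944°
δ = d/R = 4145.8/6371.2 = 0.650709 rad
φ₂ = arcsin(sin φ₁ cos δ + cos φ₁ sin δ cos θ)
   = arcsin(-0.79795·0.79565 + 0.60273·0.60575·-0.19595) = -44.94519°
λ₂ = λ₁ + atan2(sin θ sin δ cos φ₁, cos δ − sin φ₁ sin φ₂) = -131.17932°

44.945°S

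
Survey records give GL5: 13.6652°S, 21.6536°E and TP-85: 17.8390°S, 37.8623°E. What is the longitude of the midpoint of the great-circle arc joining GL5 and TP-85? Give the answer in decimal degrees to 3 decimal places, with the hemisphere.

29.674°E

Bx = cos φ₂ cos Δλ = 0.914083,  By = cos φ₂ sin Δλ = 0.265716
φₘ = atan2(sin φ₁ + sin φ₂, √((cos φ₁ + Bx)² + By²)) = -15.90299°
λₘ = λ₁ + atan2(By, cos φ₁ + Bx) = 29.67409°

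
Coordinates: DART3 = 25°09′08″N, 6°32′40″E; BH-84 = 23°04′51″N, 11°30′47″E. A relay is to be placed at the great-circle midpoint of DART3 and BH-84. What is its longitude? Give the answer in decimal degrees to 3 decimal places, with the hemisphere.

9.049°E

DART3: φ = +25.15222°, λ = +6.54444°
BH-84: φ = +23.08083°, λ = +11.51306°
Bx = cos φ₂ cos Δλ = 0.916496,  By = cos φ₂ sin Δλ = 0.079677
φₘ = atan2(sin φ₁ + sin φ₂, √((cos φ₁ + Bx)² + By²)) = 24.13662°
λₘ = λ₁ + atan2(By, cos φ₁ + Bx) = 9.04887°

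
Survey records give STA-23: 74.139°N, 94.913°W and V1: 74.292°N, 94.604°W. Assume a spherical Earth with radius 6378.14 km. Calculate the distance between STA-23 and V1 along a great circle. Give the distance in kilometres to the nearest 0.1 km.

Δφ = 0.1530°,  Δλ = 0.3090°
a = sin²(Δφ/2) + cos φ₁ cos φ₂ sin²(Δλ/2) = 0.000002
c = 2·arcsin(√a) = 0.003047 rad = 0.1746°
d = R·c = 6378.14 × 0.003047 = 19.4 km

19.4 km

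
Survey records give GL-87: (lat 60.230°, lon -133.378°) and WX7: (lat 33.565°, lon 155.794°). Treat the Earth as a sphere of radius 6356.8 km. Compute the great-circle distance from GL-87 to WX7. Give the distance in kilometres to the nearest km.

Δφ = -26.6650°,  Δλ = -70.8280°
a = sin²(Δφ/2) + cos φ₁ cos φ₂ sin²(Δλ/2) = 0.192106
c = 2·arcsin(√a) = 0.907412 rad = 51.9909°
d = R·c = 6356.8 × 0.907412 = 5768.2 km

5768 km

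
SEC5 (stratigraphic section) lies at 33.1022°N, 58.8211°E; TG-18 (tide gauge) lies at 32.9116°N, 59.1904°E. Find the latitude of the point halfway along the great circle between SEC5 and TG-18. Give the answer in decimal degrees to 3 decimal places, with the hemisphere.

Bx = cos φ₂ cos Δλ = 0.839492,  By = cos φ₂ sin Δλ = 0.005411
φₘ = atan2(sin φ₁ + sin φ₂, √((cos φ₁ + Bx)² + By²)) = 33.00704°
λₘ = λ₁ + atan2(By, cos φ₁ + Bx) = 59.00595°

33.007°N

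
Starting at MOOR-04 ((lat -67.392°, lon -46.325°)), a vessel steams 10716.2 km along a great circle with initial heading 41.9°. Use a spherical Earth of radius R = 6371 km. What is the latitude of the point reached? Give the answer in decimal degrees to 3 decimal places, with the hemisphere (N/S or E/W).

22.758°N

δ = d/R = 10716.2/6371 = 1.682028 rad
φ₂ = arcsin(sin φ₁ cos δ + cos φ₁ sin δ cos θ)
   = arcsin(-0.92316·-0.11100 + 0.38442·0.99382·0.74431) = 22.75775°
λ₂ = λ₁ + atan2(sin θ sin δ cos φ₁, cos δ − sin φ₁ sin φ₂) = -0.29214°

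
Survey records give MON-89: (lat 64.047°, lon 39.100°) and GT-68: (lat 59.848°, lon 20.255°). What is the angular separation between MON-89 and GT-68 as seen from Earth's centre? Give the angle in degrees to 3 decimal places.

Δφ = -4.1990°,  Δλ = -18.8450°
a = sin²(Δφ/2) + cos φ₁ cos φ₂ sin²(Δλ/2) = 0.007234
c = 2·arcsin(√a) = 0.170309 rad = 9.7580°

9.758°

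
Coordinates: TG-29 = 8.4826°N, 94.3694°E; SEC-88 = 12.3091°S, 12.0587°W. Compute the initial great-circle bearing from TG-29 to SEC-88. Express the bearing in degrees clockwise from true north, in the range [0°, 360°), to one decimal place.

259.7°

Δλ = -106.4281°
y = sin Δλ · cos φ₂ = -0.937126
x = cos φ₁ sin φ₂ − sin φ₁ cos φ₂ cos Δλ = -0.170095
θ = atan2(y, x) = -100.2876° → 259.7124° (mod 360°)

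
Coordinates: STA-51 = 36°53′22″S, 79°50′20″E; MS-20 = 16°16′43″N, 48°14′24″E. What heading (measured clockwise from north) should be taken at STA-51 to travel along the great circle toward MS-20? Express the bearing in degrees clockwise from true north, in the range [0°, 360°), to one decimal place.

324.9°

STA-51: φ = -36.88944°, λ = +79.83889°
MS-20: φ = +16.27861°, λ = +48.24000°
Δλ = -31.5989°
y = sin Δλ · cos φ₂ = -0.502963
x = cos φ₁ sin φ₂ − sin φ₁ cos φ₂ cos Δλ = 0.714967
θ = atan2(y, x) = -35.1255° → 324.8745° (mod 360°)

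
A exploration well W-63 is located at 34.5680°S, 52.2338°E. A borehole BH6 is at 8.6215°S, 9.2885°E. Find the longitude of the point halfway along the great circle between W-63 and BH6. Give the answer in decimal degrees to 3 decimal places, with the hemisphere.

28.707°E

Bx = cos φ₂ cos Δλ = 0.723733,  By = cos φ₂ sin Δλ = -0.673601
φₘ = atan2(sin φ₁ + sin φ₂, √((cos φ₁ + Bx)² + By²)) = -23.02893°
λₘ = λ₁ + atan2(By, cos φ₁ + Bx) = 28.70685°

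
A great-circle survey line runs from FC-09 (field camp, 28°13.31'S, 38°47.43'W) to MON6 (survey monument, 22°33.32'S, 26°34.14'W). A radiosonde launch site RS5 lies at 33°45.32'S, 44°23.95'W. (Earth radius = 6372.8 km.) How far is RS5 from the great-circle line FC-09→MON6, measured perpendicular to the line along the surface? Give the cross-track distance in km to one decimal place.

356.3 km

FC-09: φ = -28.22183°, λ = -38.79050°
MON6: φ = -22.55533°, λ = -26.56900°
RS5: φ = -33.75533°, λ = -44.39917°
δ₁₃ = central angle FC-09→RS5 = 0.127893 rad  (haversine)
θ₁₃ = bearing FC-09→RS5 = 219.575°,  θ₁₂ = bearing FC-09→MON6 = 65.562°
dₓₜ = R·arcsin(sin δ₁₃ · sin(θ₁₃ − θ₁₂)) = 6372.8·arcsin(0.12754·sin(154.014°)) = 356.327 km
|dₓₜ| = 356.327 km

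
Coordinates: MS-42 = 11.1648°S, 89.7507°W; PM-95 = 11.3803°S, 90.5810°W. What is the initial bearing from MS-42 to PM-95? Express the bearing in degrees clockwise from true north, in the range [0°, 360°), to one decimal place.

255.1°

Δλ = -0.8303°
y = sin Δλ · cos φ₂ = -0.014206
x = cos φ₁ sin φ₂ − sin φ₁ cos φ₂ cos Δλ = -0.003781
θ = atan2(y, x) = -104.9044° → 255.0956° (mod 360°)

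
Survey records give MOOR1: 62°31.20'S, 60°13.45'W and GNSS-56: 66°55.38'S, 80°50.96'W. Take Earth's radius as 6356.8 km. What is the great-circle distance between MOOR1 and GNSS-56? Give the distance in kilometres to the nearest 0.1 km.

1085.5 km

MOOR1: φ = -62.52000°, λ = -60.22417°
GNSS-56: φ = -66.92300°, λ = -80.84933°
Δφ = -4.4030°,  Δλ = -20.6252°
a = sin²(Δφ/2) + cos φ₁ cos φ₂ sin²(Δλ/2) = 0.007272
c = 2·arcsin(√a) = 0.170760 rad = 9.7838°
d = R·c = 6356.8 × 0.170760 = 1085.5 km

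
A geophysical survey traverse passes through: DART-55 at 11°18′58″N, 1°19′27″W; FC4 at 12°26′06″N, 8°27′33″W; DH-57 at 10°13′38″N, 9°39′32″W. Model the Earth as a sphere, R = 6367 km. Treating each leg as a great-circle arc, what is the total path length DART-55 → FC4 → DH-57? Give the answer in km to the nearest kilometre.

1064 km

DART-55: φ = +11.31611°, λ = -1.32417°
FC4: φ = +12.43500°, λ = -8.45917°
DH-57: φ = +10.22722°, λ = -9.65889°
DART-55→FC4: c = 0.123413 rad, d = 785.77 km
FC4→DH-57: c = 0.043661 rad, d = 277.99 km
Total = 785.77 + 277.99 = 1063.76 km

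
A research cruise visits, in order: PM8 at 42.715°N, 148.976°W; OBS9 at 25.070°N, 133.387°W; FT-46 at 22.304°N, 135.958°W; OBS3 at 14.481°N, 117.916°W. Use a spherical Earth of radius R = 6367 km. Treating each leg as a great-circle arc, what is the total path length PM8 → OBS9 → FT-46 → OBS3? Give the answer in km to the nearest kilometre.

PM8→OBS9: c = 0.380521 rad, d = 2422.78 km
OBS9→FT-46: c = 0.063392 rad, d = 403.62 km
FT-46→OBS3: c = 0.328129 rad, d = 2089.20 km
Total = 2422.78 + 403.62 + 2089.20 = 4915.59 km

4916 km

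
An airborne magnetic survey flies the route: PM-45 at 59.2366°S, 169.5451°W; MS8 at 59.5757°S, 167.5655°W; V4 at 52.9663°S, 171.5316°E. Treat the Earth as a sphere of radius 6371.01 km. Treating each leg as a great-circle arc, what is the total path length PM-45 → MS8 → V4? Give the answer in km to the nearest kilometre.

PM-45→MS8: c = 0.018553 rad, d = 118.20 km
MS8→V4: c = 0.231685 rad, d = 1476.06 km
Total = 118.20 + 1476.06 = 1594.27 km

1594 km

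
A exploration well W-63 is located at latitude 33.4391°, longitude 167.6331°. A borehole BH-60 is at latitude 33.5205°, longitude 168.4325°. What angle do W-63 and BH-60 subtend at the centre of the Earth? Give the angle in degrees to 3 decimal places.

Δφ = 0.0814°,  Δλ = 0.7994°
a = sin²(Δφ/2) + cos φ₁ cos φ₂ sin²(Δλ/2) = 0.000034
c = 2·arcsin(√a) = 0.011724 rad = 0.6717°

0.672°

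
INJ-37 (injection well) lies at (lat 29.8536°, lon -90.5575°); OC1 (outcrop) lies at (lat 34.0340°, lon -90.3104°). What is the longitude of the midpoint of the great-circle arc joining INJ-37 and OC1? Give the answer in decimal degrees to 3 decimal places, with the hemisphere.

90.437°W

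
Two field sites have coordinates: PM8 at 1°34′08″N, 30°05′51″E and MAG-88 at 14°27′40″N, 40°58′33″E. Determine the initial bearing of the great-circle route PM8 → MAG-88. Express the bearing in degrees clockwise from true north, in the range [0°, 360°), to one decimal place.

39.3°

PM8: φ = +1.56889°, λ = +30.09750°
MAG-88: φ = +14.46111°, λ = +40.97583°
Δλ = 10.8783°
y = sin Δλ · cos φ₂ = 0.182745
x = cos φ₁ sin φ₂ − sin φ₁ cos φ₂ cos Δλ = 0.223594
θ = atan2(y, x) = 39.2593° → 39.2593° (mod 360°)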